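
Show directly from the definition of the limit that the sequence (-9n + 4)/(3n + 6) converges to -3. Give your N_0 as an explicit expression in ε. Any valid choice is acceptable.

N_0 = (22/3)/ε

Let ε > 0 be given. For n ≥ 1, |(-9n + 4)/(3n + 6) + 3| = |66|/(3(3n + 6)) = 66/(3(3n + 6)).
Since 3n + 6 ≥ 3n for n ≥ 1, this is ≤ 66/(3·3n) = (22/3)/n.
So |(-9n + 4)/(3n + 6) + 3| < ε whenever n > (22/3)/ε.
Take N_0 = (22/3)/ε. If n > N_0 then |(-9n + 4)/(3n + 6) + 3| ≤ (22/3)/n < ε.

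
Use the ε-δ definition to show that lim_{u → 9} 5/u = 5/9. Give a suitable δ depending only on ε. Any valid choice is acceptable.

Fix ε > 0. We seek δ > 0 such that 0 < |u − 9| < δ implies |5/u − (5/9)| < ε.
|5/u − (5/9)| = 5·|9 − u|/(9·|u|) = 5|u − 9|/(9|u|).
Restrict δ ≤ 9/2. Then |u − 9| < 9/2 gives |u| > 9/2, so 9|u| > 81/2.
Then |5/u − (5/9)| < 5|u − 9|/(81/2), which is < ε when |u − 9| < (81/10)ε.
Take δ = min(9/2, (81/10)ε). Then 0 < |u − 9| < δ gives both |u − 9| < 9/2 and |u − 9| < (81/10)ε, so |5/u − (5/9)| < ε.

δ = min(9/2, (81/10)ε)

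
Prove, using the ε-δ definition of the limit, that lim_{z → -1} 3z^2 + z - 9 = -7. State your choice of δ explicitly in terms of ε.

Let ε > 0 be given. We want δ > 0 such that 0 < |z + 1| < δ implies |(3z^2 + z - 9) + 7| < ε.
(3z^2 + z - 9) + 7 = 3z^2 + z - 2 = (z + 1)(3z - 2).
So |(3z^2 + z - 9) + 7| = |z + 1|·|3z - 2|.
Assume first that |z + 1| < 1, so |z| < 2. Then |3z - 2| ≤ 3·2 + 2 = 8.
Hence |(3z^2 + z - 9) + 7| ≤ 8|z + 1| < ε provided |z + 1| < ε/8.
Choosing δ = min(1, ε/8) ensures both conditions, hence |(3z^2 + z - 9) + 7| < ε.

δ = min(1, ε/8)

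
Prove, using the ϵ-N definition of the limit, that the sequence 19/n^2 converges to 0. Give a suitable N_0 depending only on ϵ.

Suppose ϵ > 0. For n ≥ 1, |19/n^2 − 0| = 19/n^2.
19/n^2 < ϵ ⇔ n^2 > 19/ϵ ⇔ n > (19/ϵ)^{1/2}.
Take N_0 = (19/ϵ)^{1/2}. Then n > N_0 implies 19/n^2 < ϵ.

N_0 = (19/ϵ)^{1/2}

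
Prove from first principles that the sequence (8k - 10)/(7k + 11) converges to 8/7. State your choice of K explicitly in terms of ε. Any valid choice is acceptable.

K = (158/49)/ε

Let ε > 0 be given. For k ≥ 1, |(8k - 10)/(7k + 11) − (8/7)| = |-158|/(7(7k + 11)) = 158/(7(7k + 11)).
Since 7k + 11 ≥ 7k for k ≥ 1, this is ≤ 158/(7·7k) = (158/49)/k.
So |(8k - 10)/(7k + 11) − (8/7)| < ε whenever k > (158/49)/ε.
Take K = (158/49)/ε. If k > K then |(8k - 10)/(7k + 11) − (8/7)| ≤ (158/49)/k < ε.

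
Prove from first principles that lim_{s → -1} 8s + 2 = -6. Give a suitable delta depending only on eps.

delta = eps/8

Fix eps > 0. We need delta > 0 so that 0 < |s + 1| < delta implies |(8s + 2) + 6| < eps.
|(8s + 2) + 6| = |8s + 8| = 8|s + 1|.
Thus it suffices that |s + 1| < eps/8.
Take delta = eps/8. If 0 < |s + 1| < delta then |(8s + 2) + 6| = 8|s + 1| < 8·(eps/8) = eps.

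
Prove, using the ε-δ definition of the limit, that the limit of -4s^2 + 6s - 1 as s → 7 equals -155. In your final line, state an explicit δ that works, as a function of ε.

δ = min(1, ε/54)

Let ε > 0. We want δ > 0 such that 0 < |s − 7| < δ implies |(-4s^2 + 6s - 1) + 155| < ε.
(-4s^2 + 6s - 1) + 155 = -4s^2 + 6s + 154 = (s − 7)(-4s - 22).
So |(-4s^2 + 6s - 1) + 155| = |s − 7|·|-4s - 22|.
Require δ ≤ 1. Then |s − 7| < 1 gives |s| < 8, and by the triangle inequality |-4s - 22| ≤ 4·8 + 22 = 54.
Hence |(-4s^2 + 6s - 1) + 155| ≤ 54|s − 7| < ε provided |s − 7| < ε/54.
Take δ = min(1, ε/54). Then 0 < |s − 7| < δ gives both |s − 7| < 1 and |s − 7| < ε/54, so |(-4s^2 + 6s - 1) + 155| < ε.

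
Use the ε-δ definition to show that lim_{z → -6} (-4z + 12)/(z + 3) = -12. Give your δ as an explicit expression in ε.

Let ε > 0 be given. We want δ > 0 with 0 < |z + 6| < δ ⇒ |(-4z + 12)/(z + 3) + 12| < ε.
Combining over a common denominator, (-4z + 12)/(z + 3) + 12 = [(-4z + 12)·(-3) − 36·(z + 3)] / [(-3)·(z + 3)] = -24(z + 6) / ((-3)(z + 3)).
So |(-4z + 12)/(z + 3) + 12| = 24|z + 6| / (3·|z + 3|).
Require δ ≤ 3/2, so |z + 3| ≥ |-3| − |z + 6| > 3 − 3/2 = 3/2.
Hence |(-4z + 12)/(z + 3) + 12| < 24|z + 6|/(3·(3/2)) = (16/3)|z + 6|, which is < ε once |z + 6| < (3/16)ε.
Take δ = min(3/2, (3/16)ε). Then 0 < |z + 6| < δ forces both bounds, so |(-4z + 12)/(z + 3) + 12| < ε.

δ = min(3/2, (3/16)ε)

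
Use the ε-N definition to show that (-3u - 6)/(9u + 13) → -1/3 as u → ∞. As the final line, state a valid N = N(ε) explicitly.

N = (5/27)/ε

Let ε > 0. We seek N > 0 such that u > N implies |(-3u - 6)/(9u + 13) + 1/3| < ε.
(-3u - 6)/(9u + 13) + 1/3 = (9(-3u - 6) − (-3)(9u + 13)) / (9(9u + 13)) = -15/(9(9u + 13)).
For u > 0 we have 9u + 13 > 9u, so |(-3u - 6)/(9u + 13) + 1/3| = 15/(9(9u + 13)) < 15/(9·9u) = (5/27)/u.
Thus |(-3u - 6)/(9u + 13) + 1/3| < ε whenever u > (5/27)/ε.
Take N = (5/27)/ε. If u > N then |(-3u - 6)/(9u + 13) + 1/3| < (5/27)/u < ε.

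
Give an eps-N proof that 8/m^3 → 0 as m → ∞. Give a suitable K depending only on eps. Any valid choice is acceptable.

Fix eps > 0. For m ≥ 1, |8/m^3 − 0| = 8/m^3.
8/m^3 < eps ⇔ m^3 > 8/eps ⇔ m > (8/eps)^{1/3}.
Take K = (8/eps)^{1/3}. Then m > K implies 8/m^3 < eps.

K = (8/eps)^{1/3}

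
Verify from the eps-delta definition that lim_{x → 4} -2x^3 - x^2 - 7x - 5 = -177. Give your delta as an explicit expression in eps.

delta = min(2, eps/169)

Suppose eps > 0. We want delta > 0 such that 0 < |x − 4| < delta implies |(-2x^3 - x^2 - 7x - 5) + 177| < eps.
(-2x^3 - x^2 - 7x - 5) + 177 = -2x^3 - x^2 - 7x + 172 = (x − 4)(-2x^2 - 9x - 43).
So |(-2x^3 - x^2 - 7x - 5) + 177| = |x − 4|·|-2x^2 - 9x - 43|.
Require delta ≤ 2. Then |x − 4| < 2 gives |x| < 6, and by the triangle inequality |-2x^2 - 9x - 43| ≤ 2·6^2 + 9·6 + 43 = 169.
Hence |(-2x^3 - x^2 - 7x - 5) + 177| ≤ 169|x − 4| < eps provided |x − 4| < eps/169.
Take delta = min(2, eps/169). Then 0 < |x − 4| < delta gives both |x − 4| < 2 and |x − 4| < eps/169, so |(-2x^3 - x^2 - 7x - 5) + 177| < eps.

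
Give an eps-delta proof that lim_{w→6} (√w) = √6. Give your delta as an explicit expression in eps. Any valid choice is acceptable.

Let eps > 0 be given. We want delta > 0 such that 0 < |w − 6| < delta implies |√w − √6| < eps.
Rationalise: √w − √6 = (w − 6)/(√w + √6), so |√w − √6| = |w − 6|/(√w + √6).
Restrict delta ≤ 6 so that |w − 6| < 6 forces w > 0, and then √w + √6 > √6.
Hence |√w − √6| < |w − 6|/√6, which is < eps once |w − 6| < √6·eps.
Take delta = min(6, √6·eps). If 0 < |w − 6| < delta then w > 0 and |√w − √6| < |w − 6|/√6 < eps.

delta = min(6, √6·eps)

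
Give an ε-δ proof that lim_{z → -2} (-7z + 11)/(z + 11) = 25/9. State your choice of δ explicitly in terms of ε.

δ = min(9/2, (81/176)ε)

Fix ε > 0. We want δ > 0 with 0 < |z + 2| < δ ⇒ |(-7z + 11)/(z + 11) − (25/9)| < ε.
Combining over a common denominator, (-7z + 11)/(z + 11) − (25/9) = [(-7z + 11)·9 − 25·(z + 11)] / [9·(z + 11)] = -88(z + 2) / (9(z + 11)).
So |(-7z + 11)/(z + 11) − (25/9)| = 88|z + 2| / (9·|z + 11|).
Restrict δ ≤ 9/2. Then |z + 2| < 9/2 gives |z + 11| = |(z + 2) + 9| ≥ 9 − 9/2 = 9/2.
Hence |(-7z + 11)/(z + 11) − (25/9)| < 88|z + 2|/(9·(9/2)) = (176/81)|z + 2|, which is < ε once |z + 2| < (81/176)ε.
Take δ = min(9/2, (81/176)ε). Then 0 < |z + 2| < δ forces both bounds, so |(-7z + 11)/(z + 11) − (25/9)| < ε.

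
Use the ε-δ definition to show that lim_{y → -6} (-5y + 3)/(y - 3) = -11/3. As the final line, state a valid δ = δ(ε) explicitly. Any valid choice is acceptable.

δ = min(9/2, (27/8)ε)

Let ε > 0 be given. We want δ > 0 with 0 < |y + 6| < δ ⇒ |(-5y + 3)/(y - 3) + 11/3| < ε.
Combining over a common denominator, (-5y + 3)/(y - 3) + 11/3 = [(-5y + 3)·(-9) − 33·(y - 3)] / [(-9)·(y - 3)] = 12(y + 6) / ((-9)(y - 3)).
So |(-5y + 3)/(y - 3) + 11/3| = 12|y + 6| / (9·|y − 3|).
Restrict δ ≤ 9/2. Then |y + 6| < 9/2 gives |y − 3| = |(y + 6) + (-9)| ≥ 9 − 9/2 = 9/2.
Hence |(-5y + 3)/(y - 3) + 11/3| < 12|y + 6|/(9·(9/2)) = (8/27)|y + 6|, which is < ε once |y + 6| < (27/8)ε.
Take δ = min(9/2, (27/8)ε). Then 0 < |y + 6| < δ forces both bounds, so |(-5y + 3)/(y - 3) + 11/3| < ε.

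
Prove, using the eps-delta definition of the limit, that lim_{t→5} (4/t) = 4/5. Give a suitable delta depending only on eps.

Let eps > 0. We seek delta > 0 such that 0 < |t − 5| < delta implies |4/t − (4/5)| < eps.
|4/t − (4/5)| = 4·|5 − t|/(5·|t|) = 4|t − 5|/(5|t|).
Require delta ≤ 5/2 so that |t| > 5 − 5/2 = 5/2, hence 5|t| > 25/2.
Then |4/t − (4/5)| < 4|t − 5|/(25/2), which is < eps when |t − 5| < (25/8)eps.
Take delta = min(5/2, (25/8)eps). Then 0 < |t − 5| < delta gives both |t − 5| < 5/2 and |t − 5| < (25/8)eps, so |4/t − (4/5)| < eps.

delta = min(5/2, (25/8)eps)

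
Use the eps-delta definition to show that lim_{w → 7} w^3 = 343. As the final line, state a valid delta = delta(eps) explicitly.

delta = min(2, eps/193)

Suppose eps > 0. We seek delta > 0 with 0 < |w − 7| < delta ⇒ |w^3 − 343| < eps.
Factor: w^3 − 343 = (w − 7)(w^2 + 7w + 49), so |w^3 − 343| = |w − 7|·|w^2 + 7w + 49|.
Restrict delta ≤ 2. Then |w − 7| < 2 gives |w| < 9, so by the triangle inequality |w^2 + 7w + 49| ≤ 9^2 + 7·9 + 49 = 193.
Hence |w^3 − 343| ≤ 193|w − 7|, which is < eps once |w − 7| < eps/193.
Take delta = min(2, eps/193). If 0 < |w − 7| < delta then both bounds hold and |w^3 − 343| ≤ 193|w − 7| < 193·(eps/193) = eps.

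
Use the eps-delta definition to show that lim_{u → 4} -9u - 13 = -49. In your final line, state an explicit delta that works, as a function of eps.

Fix eps > 0. We need delta > 0 so that 0 < |u − 4| < delta implies |(-9u - 13) + 49| < eps.
|(-9u - 13) + 49| = |-9u + 36| = 9|u − 4|.
So 9|u − 4| < eps exactly when |u − 4| < eps/9.
Take delta = eps/9. If 0 < |u − 4| < delta then |(-9u - 13) + 49| = 9|u − 4| < 9·(eps/9) = eps.

delta = eps/9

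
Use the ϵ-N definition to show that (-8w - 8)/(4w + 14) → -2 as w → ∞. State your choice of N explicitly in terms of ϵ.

Let ϵ > 0 be given. We seek N > 0 such that w > N implies |(-8w - 8)/(4w + 14) + 2| < ϵ.
(-8w - 8)/(4w + 14) + 2 = (4(-8w - 8) − (-8)(4w + 14)) / (4(4w + 14)) = 80/(4(4w + 14)).
For w > 0 we have 4w + 14 > 4w, so |(-8w - 8)/(4w + 14) + 2| = 80/(4(4w + 14)) < 80/(4·4w) = 5/w.
Thus |(-8w - 8)/(4w + 14) + 2| < ϵ whenever w > 5/ϵ.
Take N = 5/ϵ. If w > N then |(-8w - 8)/(4w + 14) + 2| < 5/w < ϵ.

N = 5/ϵ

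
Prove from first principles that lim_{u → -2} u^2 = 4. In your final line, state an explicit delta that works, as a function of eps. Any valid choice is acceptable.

delta = min(1, eps/5)

Let eps > 0 be given. We seek delta > 0 with 0 < |u + 2| < delta ⇒ |u^2 − 4| < eps.
Factor: u^2 − 4 = (u + 2)(u - 2), so |u^2 − 4| = |u + 2|·|u - 2|.
Impose delta ≤ 1 so that |u| < 3; then |u - 2| ≤ 5.
Hence |u^2 − 4| ≤ 5|u + 2|, which is < eps once |u + 2| < eps/5.
Take delta = min(1, eps/5). If 0 < |u + 2| < delta then both bounds hold and |u^2 − 4| ≤ 5|u + 2| < 5·(eps/5) = eps.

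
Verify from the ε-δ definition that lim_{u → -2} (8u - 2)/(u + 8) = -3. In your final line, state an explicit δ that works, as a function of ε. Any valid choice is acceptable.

Let ε > 0. We want δ > 0 with 0 < |u + 2| < δ ⇒ |(8u - 2)/(u + 8) + 3| < ε.
Combining over a common denominator, (8u - 2)/(u + 8) + 3 = [(8u - 2)·6 − (-18)·(u + 8)] / [6·(u + 8)] = 66(u + 2) / (6(u + 8)).
So |(8u - 2)/(u + 8) + 3| = 66|u + 2| / (6·|u + 8|).
Restrict δ ≤ 3. Then |u + 2| < 3 gives |u + 8| = |(u + 2) + 6| ≥ 6 − 3 = 3.
Hence |(8u - 2)/(u + 8) + 3| < 66|u + 2|/(6·3) = (11/3)|u + 2|, which is < ε once |u + 2| < (3/11)ε.
Take δ = min(3, (3/11)ε). Then 0 < |u + 2| < δ forces both bounds, so |(8u - 2)/(u + 8) + 3| < ε.

δ = min(3, (3/11)ε)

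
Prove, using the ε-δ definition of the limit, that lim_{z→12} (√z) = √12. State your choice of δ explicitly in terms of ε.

δ = min(12, √12·ε)

Suppose ε > 0. We want δ > 0 such that 0 < |z − 12| < δ implies |√z − √12| < ε.
Rationalise: √z − √12 = (z − 12)/(√z + √12), so |√z − √12| = |z − 12|/(√z + √12).
Restrict δ ≤ 12 so that |z − 12| < 12 forces z > 0, and then √z + √12 > √12.
Hence |√z − √12| < |z − 12|/√12, which is < ε once |z − 12| < √12·ε.
Take δ = min(12, √12·ε). If 0 < |z − 12| < δ then z > 0 and |√z − √12| < |z − 12|/√12 < ε.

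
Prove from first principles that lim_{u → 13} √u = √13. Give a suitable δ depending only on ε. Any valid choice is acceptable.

δ = min(13, √13·ε)

Suppose ε > 0. We want δ > 0 such that 0 < |u − 13| < δ implies |√u − √13| < ε.
Multiplying by the conjugate, |√u − √13| = |u − 13|/(√u + √13).
Restrict δ ≤ 13 so that |u − 13| < 13 forces u > 0, and then √u + √13 > √13.
Hence |√u − √13| < |u − 13|/√13, which is < ε once |u − 13| < √13·ε.
Take δ = min(13, √13·ε). If 0 < |u − 13| < δ then u > 0 and |√u − √13| < |u − 13|/√13 < ε.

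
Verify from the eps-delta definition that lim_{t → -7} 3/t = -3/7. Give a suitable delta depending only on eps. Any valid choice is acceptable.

Let eps > 0 be given. We seek delta > 0 such that 0 < |t + 7| < delta implies |3/t + 3/7| < eps.
|3/t + 3/7| = 3·|-7 − t|/(7·|t|) = 3|t + 7|/(7|t|).
Require delta ≤ 7/2 so that |t| > 7 − 7/2 = 7/2, hence 7|t| > 49/2.
Then |3/t + 3/7| < 3|t + 7|/(49/2), which is < eps when |t + 7| < (49/6)eps.
Take delta = min(7/2, (49/6)eps). Then 0 < |t + 7| < delta gives both |t + 7| < 7/2 and |t + 7| < (49/6)eps, so |3/t + 3/7| < eps.

delta = min(7/2, (49/6)eps)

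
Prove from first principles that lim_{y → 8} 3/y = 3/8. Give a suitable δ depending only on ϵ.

Fix ϵ > 0. We seek δ > 0 such that 0 < |y − 8| < δ implies |3/y − (3/8)| < ϵ.
|3/y − (3/8)| = 3·|8 − y|/(8·|y|) = 3|y − 8|/(8|y|).
Restrict δ ≤ 4. Then |y − 8| < 4 gives |y| > 4, so 8|y| > 32.
Then |3/y − (3/8)| < 3|y − 8|/32, which is < ϵ when |y − 8| < (32/3)ϵ.
Take δ = min(4, (32/3)ϵ). Then 0 < |y − 8| < δ gives both |y − 8| < 4 and |y − 8| < (32/3)ϵ, so |3/y − (3/8)| < ϵ.

δ = min(4, (32/3)ϵ)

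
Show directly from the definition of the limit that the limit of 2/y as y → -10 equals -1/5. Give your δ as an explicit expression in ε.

Let ε > 0. We seek δ > 0 such that 0 < |y + 10| < δ implies |2/y + 1/5| < ε.
|2/y + 1/5| = 2·|-10 − y|/(10·|y|) = 2|y + 10|/(10|y|).
Require δ ≤ 5 so that |y| > 10 − 5 = 5, hence 10|y| > 50.
Then |2/y + 1/5| < 2|y + 10|/50, which is < ε when |y + 10| < 25ε.
Take δ = min(5, 25ε). Then 0 < |y + 10| < δ gives both |y + 10| < 5 and |y + 10| < 25ε, so |2/y + 1/5| < ε.

δ = min(5, 25ε)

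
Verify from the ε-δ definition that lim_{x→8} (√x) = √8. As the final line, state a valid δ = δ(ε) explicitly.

Fix ε > 0. We want δ > 0 such that 0 < |x − 8| < δ implies |√x − √8| < ε.
Rationalise: √x − √8 = (x − 8)/(√x + √8), so |√x − √8| = |x − 8|/(√x + √8).
Restrict δ ≤ 8 so that |x − 8| < 8 forces x > 0, and then √x + √8 > √8.
Hence |√x − √8| < |x − 8|/√8, which is < ε once |x − 8| < √8·ε.
Take δ = min(8, √8·ε). If 0 < |x − 8| < δ then x > 0 and |√x − √8| < |x − 8|/√8 < ε.

δ = min(8, √8·ε)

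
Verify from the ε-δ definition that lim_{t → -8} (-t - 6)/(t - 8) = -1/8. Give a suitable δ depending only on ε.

δ = min(8, (64/7)ε)

Suppose ε > 0. We want δ > 0 with 0 < |t + 8| < δ ⇒ |(-t - 6)/(t - 8) + 1/8| < ε.
Combining over a common denominator, (-t - 6)/(t - 8) + 1/8 = [(-t - 6)·(-16) − 2·(t - 8)] / [(-16)·(t - 8)] = 14(t + 8) / ((-16)(t - 8)).
So |(-t - 6)/(t - 8) + 1/8| = 14|t + 8| / (16·|t − 8|).
Restrict δ ≤ 8. Then |t + 8| < 8 gives |t − 8| = |(t + 8) + (-16)| ≥ 16 − 8 = 8.
Hence |(-t - 6)/(t - 8) + 1/8| < 14|t + 8|/(16·8) = (7/64)|t + 8|, which is < ε once |t + 8| < (64/7)ε.
Take δ = min(8, (64/7)ε). Then 0 < |t + 8| < δ forces both bounds, so |(-t - 6)/(t - 8) + 1/8| < ε.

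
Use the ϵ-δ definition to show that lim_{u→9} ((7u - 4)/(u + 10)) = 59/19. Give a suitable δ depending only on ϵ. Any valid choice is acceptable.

δ = min(19/2, (361/148)ϵ)

Suppose ϵ > 0. We want δ > 0 with 0 < |u − 9| < δ ⇒ |(7u - 4)/(u + 10) − (59/19)| < ϵ.
Combining over a common denominator, (7u - 4)/(u + 10) − (59/19) = [(7u - 4)·19 − 59·(u + 10)] / [19·(u + 10)] = 74(u − 9) / (19(u + 10)).
So |(7u - 4)/(u + 10) − (59/19)| = 74|u − 9| / (19·|u + 10|).
Restrict δ ≤ 19/2. Then |u − 9| < 19/2 gives |u + 10| = |(u − 9) + 19| ≥ 19 − 19/2 = 19/2.
Hence |(7u - 4)/(u + 10) − (59/19)| < 74|u − 9|/(19·(19/2)) = (148/361)|u − 9|, which is < ϵ once |u − 9| < (361/148)ϵ.
Take δ = min(19/2, (361/148)ϵ). Then 0 < |u − 9| < δ forces both bounds, so |(7u - 4)/(u + 10) − (59/19)| < ϵ.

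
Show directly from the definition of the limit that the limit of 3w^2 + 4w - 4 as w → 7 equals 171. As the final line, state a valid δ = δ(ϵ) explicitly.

Suppose ϵ > 0. We want δ > 0 such that 0 < |w − 7| < δ implies |(3w^2 + 4w - 4) − 171| < ϵ.
(3w^2 + 4w - 4) − 171 = 3w^2 + 4w - 175 = (w − 7)(3w + 25).
So |(3w^2 + 4w - 4) − 171| = |w − 7|·|3w + 25|.
Assume first that |w − 7| < 2, so |w| < 9. Then |3w + 25| ≤ 3·9 + 25 = 52.
Hence |(3w^2 + 4w - 4) − 171| ≤ 52|w − 7| < ϵ provided |w − 7| < ϵ/52.
Take δ = min(2, ϵ/52). Then 0 < |w − 7| < δ gives both |w − 7| < 2 and |w − 7| < ϵ/52, so |(3w^2 + 4w - 4) − 171| < ϵ.

δ = min(2, ϵ/52)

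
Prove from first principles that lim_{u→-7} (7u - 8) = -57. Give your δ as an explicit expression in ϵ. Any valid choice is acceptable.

Let ϵ > 0. We need δ > 0 so that 0 < |u + 7| < δ implies |(7u - 8) + 57| < ϵ.
Since (7u - 8) + 57 = 7(u + 7), we have |(7u - 8) + 57| = 7|u + 7|.
Thus it suffices that |u + 7| < ϵ/7.
Take δ = ϵ/7. If 0 < |u + 7| < δ then |(7u - 8) + 57| = 7|u + 7| < 7·(ϵ/7) = ϵ.

δ = ϵ/7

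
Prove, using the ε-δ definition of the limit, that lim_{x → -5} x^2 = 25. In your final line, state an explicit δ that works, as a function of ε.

Fix ε > 0. We seek δ > 0 with 0 < |x + 5| < δ ⇒ |x^2 − 25| < ε.
Factor: x^2 − 25 = (x + 5)(x - 5), so |x^2 − 25| = |x + 5|·|x - 5|.
Restrict δ ≤ 1. Then |x + 5| < 1 gives |x| < 6, so by the triangle inequality |x - 5| ≤ 6 + 5 = 11.
Hence |x^2 − 25| ≤ 11|x + 5|, which is < ε once |x + 5| < ε/11.
Take δ = min(1, ε/11). If 0 < |x + 5| < δ then both bounds hold and |x^2 − 25| ≤ 11|x + 5| < 11·(ε/11) = ε.

δ = min(1, ε/11)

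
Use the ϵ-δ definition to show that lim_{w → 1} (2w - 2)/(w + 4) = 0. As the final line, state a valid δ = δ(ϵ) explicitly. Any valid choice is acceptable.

δ = min(5/2, (5/4)ϵ)

Suppose ϵ > 0. We want δ > 0 with 0 < |w − 1| < δ ⇒ |(2w - 2)/(w + 4) − 0| < ϵ.
Combining over a common denominator, (2w - 2)/(w + 4) − 0 = [(2w - 2)·5 − 0·(w + 4)] / [5·(w + 4)] = 10(w − 1) / (5(w + 4)).
So |(2w - 2)/(w + 4) − 0| = 10|w − 1| / (5·|w + 4|).
Require δ ≤ 5/2, so |w + 4| ≥ |5| − |w − 1| > 5 − 5/2 = 5/2.
Hence |(2w - 2)/(w + 4) − 0| < 10|w − 1|/(5·(5/2)) = (4/5)|w − 1|, which is < ϵ once |w − 1| < (5/4)ϵ.
Take δ = min(5/2, (5/4)ϵ). Then 0 < |w − 1| < δ forces both bounds, so |(2w - 2)/(w + 4) − 0| < ϵ.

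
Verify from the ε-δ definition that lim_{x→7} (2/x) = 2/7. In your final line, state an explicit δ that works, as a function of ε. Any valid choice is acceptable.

δ = min(7/2, (49/4)ε)

Let ε > 0 be given. We seek δ > 0 such that 0 < |x − 7| < δ implies |2/x − (2/7)| < ε.
|2/x − (2/7)| = 2·|7 − x|/(7·|x|) = 2|x − 7|/(7|x|).
Restrict δ ≤ 7/2. Then |x − 7| < 7/2 gives |x| > 7/2, so 7|x| > 49/2.
Then |2/x − (2/7)| < 2|x − 7|/(49/2), which is < ε when |x − 7| < (49/4)ε.
Take δ = min(7/2, (49/4)ε). Then 0 < |x − 7| < δ gives both |x − 7| < 7/2 and |x − 7| < (49/4)ε, so |2/x − (2/7)| < ε.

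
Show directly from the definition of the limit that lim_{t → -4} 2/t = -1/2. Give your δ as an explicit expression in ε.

δ = min(2, 4ε)

Suppose ε > 0. We seek δ > 0 such that 0 < |t + 4| < δ implies |2/t + 1/2| < ε.
|2/t + 1/2| = 2·|-4 − t|/(4·|t|) = 2|t + 4|/(4|t|).
Require δ ≤ 2 so that |t| > 4 − 2 = 2, hence 4|t| > 8.
Then |2/t + 1/2| < 2|t + 4|/8, which is < ε when |t + 4| < 4ε.
Take δ = min(2, 4ε). Then 0 < |t + 4| < δ gives both |t + 4| < 2 and |t + 4| < 4ε, so |2/t + 1/2| < ε.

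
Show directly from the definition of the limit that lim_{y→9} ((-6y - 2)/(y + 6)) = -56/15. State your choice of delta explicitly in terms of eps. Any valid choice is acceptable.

Let eps > 0. We want delta > 0 with 0 < |y − 9| < delta ⇒ |(-6y - 2)/(y + 6) + 56/15| < eps.
Combining over a common denominator, (-6y - 2)/(y + 6) + 56/15 = [(-6y - 2)·15 − (-56)·(y + 6)] / [15·(y + 6)] = -34(y − 9) / (15(y + 6)).
So |(-6y - 2)/(y + 6) + 56/15| = 34|y − 9| / (15·|y + 6|).
Require delta ≤ 15/2, so |y + 6| ≥ |15| − |y − 9| > 15 − 15/2 = 15/2.
Hence |(-6y - 2)/(y + 6) + 56/15| < 34|y − 9|/(15·(15/2)) = (68/225)|y − 9|, which is < eps once |y − 9| < (225/68)eps.
Take delta = min(15/2, (225/68)eps). Then 0 < |y − 9| < delta forces both bounds, so |(-6y - 2)/(y + 6) + 56/15| < eps.

delta = min(15/2, (225/68)eps)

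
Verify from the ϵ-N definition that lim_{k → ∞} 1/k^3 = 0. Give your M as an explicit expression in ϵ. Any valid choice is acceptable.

Let ϵ > 0 be given. For k ≥ 1, |1/k^3 − 0| = 1/k^3.
1/k^3 < ϵ ⇔ k^3 > 1/ϵ ⇔ k > (1/ϵ)^{1/3}.
Take M = (1/ϵ)^{1/3}. Then k > M implies 1/k^3 < ϵ.

M = (1/ϵ)^{1/3}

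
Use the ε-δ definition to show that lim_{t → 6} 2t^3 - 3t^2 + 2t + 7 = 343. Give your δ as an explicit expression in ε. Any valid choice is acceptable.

δ = min(1, ε/217)

Let ε > 0 be given. We want δ > 0 such that 0 < |t − 6| < δ implies |(2t^3 - 3t^2 + 2t + 7) − 343| < ε.
(2t^3 - 3t^2 + 2t + 7) − 343 = 2t^3 - 3t^2 + 2t - 336 = (t − 6)(2t^2 + 9t + 56).
So |(2t^3 - 3t^2 + 2t + 7) − 343| = |t − 6|·|2t^2 + 9t + 56|.
Assume first that |t − 6| < 1, so |t| < 7. Then |2t^2 + 9t + 56| ≤ 2·7^2 + 9·7 + 56 = 217.
Hence |(2t^3 - 3t^2 + 2t + 7) − 343| ≤ 217|t − 6| < ε provided |t − 6| < ε/217.
Choosing δ = min(1, ε/217) ensures both conditions, hence |(2t^3 - 3t^2 + 2t + 7) − 343| < ε.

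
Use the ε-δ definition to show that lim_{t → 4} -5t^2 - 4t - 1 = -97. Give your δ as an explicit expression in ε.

Let ε > 0. We want δ > 0 such that 0 < |t − 4| < δ implies |(-5t^2 - 4t - 1) + 97| < ε.
(-5t^2 - 4t - 1) + 97 = -5t^2 - 4t + 96 = (t − 4)(-5t - 24).
So |(-5t^2 - 4t - 1) + 97| = |t − 4|·|-5t - 24|.
Require δ ≤ 2. Then |t − 4| < 2 gives |t| < 6, and by the triangle inequality |-5t - 24| ≤ 5·6 + 24 = 54.
Hence |(-5t^2 - 4t - 1) + 97| ≤ 54|t − 4| < ε provided |t − 4| < ε/54.
Take δ = min(2, ε/54). Then 0 < |t − 4| < δ gives both |t − 4| < 2 and |t − 4| < ε/54, so |(-5t^2 - 4t - 1) + 97| < ε.

δ = min(2, ε/54)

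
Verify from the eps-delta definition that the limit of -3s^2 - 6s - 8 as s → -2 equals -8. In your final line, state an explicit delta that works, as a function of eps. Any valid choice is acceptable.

Let eps > 0. We want delta > 0 such that 0 < |s + 2| < delta implies |(-3s^2 - 6s - 8) + 8| < eps.
(-3s^2 - 6s - 8) + 8 = -3s^2 - 6s = (s + 2)(-3s).
So |(-3s^2 - 6s - 8) + 8| = |s + 2|·|-3s|.
Assume first that |s + 2| < 1, so |s| < 3. Then |-3s| ≤ 3·3 = 9.
Hence |(-3s^2 - 6s - 8) + 8| ≤ 9|s + 2| < eps provided |s + 2| < eps/9.
Choosing delta = min(1, eps/9) ensures both conditions, hence |(-3s^2 - 6s - 8) + 8| < eps.

delta = min(1, eps/9)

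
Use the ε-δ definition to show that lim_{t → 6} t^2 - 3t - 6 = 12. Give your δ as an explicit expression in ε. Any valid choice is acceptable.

Let ε > 0 be given. We want δ > 0 such that 0 < |t − 6| < δ implies |(t^2 - 3t - 6) − 12| < ε.
(t^2 - 3t - 6) − 12 = t^2 - 3t - 18 = (t − 6)(t + 3).
So |(t^2 - 3t - 6) − 12| = |t − 6|·|t + 3|.
Require δ ≤ 1. Then |t − 6| < 1 gives |t| < 7, and by the triangle inequality |t + 3| ≤ 7 + 3 = 10.
Hence |(t^2 - 3t - 6) − 12| ≤ 10|t − 6| < ε provided |t − 6| < ε/10.
Choosing δ = min(1, ε/10) ensures both conditions, hence |(t^2 - 3t - 6) − 12| < ε.

δ = min(1, ε/10)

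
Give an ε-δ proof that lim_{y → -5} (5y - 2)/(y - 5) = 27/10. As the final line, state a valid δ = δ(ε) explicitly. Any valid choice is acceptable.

Let ε > 0. We want δ > 0 with 0 < |y + 5| < δ ⇒ |(5y - 2)/(y - 5) − (27/10)| < ε.
Combining over a common denominator, (5y - 2)/(y - 5) − (27/10) = [(5y - 2)·(-10) − (-27)·(y - 5)] / [(-10)·(y - 5)] = -23(y + 5) / ((-10)(y - 5)).
So |(5y - 2)/(y - 5) − (27/10)| = 23|y + 5| / (10·|y − 5|).
Require δ ≤ 5, so |y − 5| ≥ |-10| − |y + 5| > 10 − 5 = 5.
Hence |(5y - 2)/(y - 5) − (27/10)| < 23|y + 5|/(10·5) = (23/50)|y + 5|, which is < ε once |y + 5| < (50/23)ε.
Take δ = min(5, (50/23)ε). Then 0 < |y + 5| < δ forces both bounds, so |(5y - 2)/(y - 5) − (27/10)| < ε.

δ = min(5, (50/23)ε)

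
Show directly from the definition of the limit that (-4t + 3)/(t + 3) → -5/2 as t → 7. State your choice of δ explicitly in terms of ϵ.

Let ϵ > 0. We want δ > 0 with 0 < |t − 7| < δ ⇒ |(-4t + 3)/(t + 3) + 5/2| < ϵ.
Combining over a common denominator, (-4t + 3)/(t + 3) + 5/2 = [(-4t + 3)·10 − (-25)·(t + 3)] / [10·(t + 3)] = -15(t − 7) / (10(t + 3)).
So |(-4t + 3)/(t + 3) + 5/2| = 15|t − 7| / (10·|t + 3|).
Restrict δ ≤ 5. Then |t − 7| < 5 gives |t + 3| = |(t − 7) + 10| ≥ 10 − 5 = 5.
Hence |(-4t + 3)/(t + 3) + 5/2| < 15|t − 7|/(10·5) = (3/10)|t − 7|, which is < ϵ once |t − 7| < (10/3)ϵ.
Take δ = min(5, (10/3)ϵ). Then 0 < |t − 7| < δ forces both bounds, so |(-4t + 3)/(t + 3) + 5/2| < ϵ.

δ = min(5, (10/3)ϵ)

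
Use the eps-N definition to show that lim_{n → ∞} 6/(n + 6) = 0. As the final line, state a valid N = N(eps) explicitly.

N = 6/eps

Let eps > 0. For n ≥ 1, |6/(n + 6) − 0| = 6/(n + 6) ≤ 6/n.
We need 6/n < eps, i.e. n > 6/eps.
Take N = 6/eps. If n > N then |6/(n + 6)| ≤ 6/n < eps.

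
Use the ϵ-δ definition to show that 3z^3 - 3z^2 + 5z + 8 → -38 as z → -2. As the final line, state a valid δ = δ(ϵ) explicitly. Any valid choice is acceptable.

Fix ϵ > 0. We want δ > 0 such that 0 < |z + 2| < δ implies |(3z^3 - 3z^2 + 5z + 8) + 38| < ϵ.
(3z^3 - 3z^2 + 5z + 8) + 38 = 3z^3 - 3z^2 + 5z + 46 = (z + 2)(3z^2 - 9z + 23).
So |(3z^3 - 3z^2 + 5z + 8) + 38| = |z + 2|·|3z^2 - 9z + 23|.
Require δ ≤ 2. Then |z + 2| < 2 gives |z| < 4, and by the triangle inequality |3z^2 - 9z + 23| ≤ 3·4^2 + 9·4 + 23 = 107.
Hence |(3z^3 - 3z^2 + 5z + 8) + 38| ≤ 107|z + 2| < ϵ provided |z + 2| < ϵ/107.
Choosing δ = min(2, ϵ/107) ensures both conditions, hence |(3z^3 - 3z^2 + 5z + 8) + 38| < ϵ.

δ = min(2, ϵ/107)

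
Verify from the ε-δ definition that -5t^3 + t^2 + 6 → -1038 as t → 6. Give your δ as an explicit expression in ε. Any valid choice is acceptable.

δ = min(1, ε/622)

Fix ε > 0. We want δ > 0 such that 0 < |t − 6| < δ implies |(-5t^3 + t^2 + 6) + 1038| < ε.
(-5t^3 + t^2 + 6) + 1038 = -5t^3 + t^2 + 1044 = (t − 6)(-5t^2 - 29t - 174).
So |(-5t^3 + t^2 + 6) + 1038| = |t − 6|·|-5t^2 - 29t - 174|.
Assume first that |t − 6| < 1, so |t| < 7. Then |-5t^2 - 29t - 174| ≤ 5·7^2 + 29·7 + 174 = 622.
Hence |(-5t^3 + t^2 + 6) + 1038| ≤ 622|t − 6| < ε provided |t − 6| < ε/622.
Take δ = min(1, ε/622). Then 0 < |t − 6| < δ gives both |t − 6| < 1 and |t − 6| < ε/622, so |(-5t^3 + t^2 + 6) + 1038| < ε.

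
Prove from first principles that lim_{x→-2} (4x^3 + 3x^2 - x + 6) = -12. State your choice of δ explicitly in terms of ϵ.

δ = min(1, ϵ/60)

Suppose ϵ > 0. We want δ > 0 such that 0 < |x + 2| < δ implies |(4x^3 + 3x^2 - x + 6) + 12| < ϵ.
(4x^3 + 3x^2 - x + 6) + 12 = 4x^3 + 3x^2 - x + 18 = (x + 2)(4x^2 - 5x + 9).
So |(4x^3 + 3x^2 - x + 6) + 12| = |x + 2|·|4x^2 - 5x + 9|.
Require δ ≤ 1. Then |x + 2| < 1 gives |x| < 3, and by the triangle inequality |4x^2 - 5x + 9| ≤ 4·3^2 + 5·3 + 9 = 60.
Hence |(4x^3 + 3x^2 - x + 6) + 12| ≤ 60|x + 2| < ϵ provided |x + 2| < ϵ/60.
Take δ = min(1, ϵ/60). Then 0 < |x + 2| < δ gives both |x + 2| < 1 and |x + 2| < ϵ/60, so |(4x^3 + 3x^2 - x + 6) + 12| < ϵ.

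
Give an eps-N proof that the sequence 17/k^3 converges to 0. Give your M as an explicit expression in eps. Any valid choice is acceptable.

Let eps > 0 be given. For k ≥ 1, |17/k^3 − 0| = 17/k^3.
17/k^3 < eps ⇔ k^3 > 17/eps ⇔ k > (17/eps)^{1/3}.
Take M = (17/eps)^{1/3}. Then k > M implies 17/k^3 < eps.

M = (17/eps)^{1/3}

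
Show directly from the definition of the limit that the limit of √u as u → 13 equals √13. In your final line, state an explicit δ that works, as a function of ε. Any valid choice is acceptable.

δ = min(13, √13·ε)

Let ε > 0 be given. We want δ > 0 such that 0 < |u − 13| < δ implies |√u − √13| < ε.
Rationalise: √u − √13 = (u − 13)/(√u + √13), so |√u − √13| = |u − 13|/(√u + √13).
Restrict δ ≤ 13 so that |u − 13| < 13 forces u > 0, and then √u + √13 > √13.
Hence |√u − √13| < |u − 13|/√13, which is < ε once |u − 13| < √13·ε.
Take δ = min(13, √13·ε). If 0 < |u − 13| < δ then u > 0 and |√u − √13| < |u − 13|/√13 < ε.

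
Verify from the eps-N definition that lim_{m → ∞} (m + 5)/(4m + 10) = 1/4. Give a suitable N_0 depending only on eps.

N_0 = (5/8)/eps

Fix eps > 0. For m ≥ 1, |(m + 5)/(4m + 10) − (1/4)| = |10|/(4(4m + 10)) = 10/(4(4m + 10)).
Since 4m + 10 ≥ 4m for m ≥ 1, this is ≤ 10/(4·4m) = (5/8)/m.
So |(m + 5)/(4m + 10) − (1/4)| < eps whenever m > (5/8)/eps.
Take N_0 = (5/8)/eps. If m > N_0 then |(m + 5)/(4m + 10) − (1/4)| ≤ (5/8)/m < eps.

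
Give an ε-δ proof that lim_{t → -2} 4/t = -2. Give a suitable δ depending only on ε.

Fix ε > 0. We seek δ > 0 such that 0 < |t + 2| < δ implies |4/t + 2| < ε.
|4/t + 2| = 4·|-2 − t|/(2·|t|) = 4|t + 2|/(2|t|).
Require δ ≤ 1 so that |t| > 2 − 1 = 1, hence 2|t| > 2.
Then |4/t + 2| < 4|t + 2|/2, which is < ε when |t + 2| < (1/2)ε.
Take δ = min(1, (1/2)ε). Then 0 < |t + 2| < δ gives both |t + 2| < 1 and |t + 2| < (1/2)ε, so |4/t + 2| < ε.

δ = min(1, (1/2)ε)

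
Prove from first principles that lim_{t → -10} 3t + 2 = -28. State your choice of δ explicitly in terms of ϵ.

δ = ϵ/3

Suppose ϵ > 0. We need δ > 0 so that 0 < |t + 10| < δ implies |(3t + 2) + 28| < ϵ.
|(3t + 2) + 28| = |3t + 30| = 3|t + 10|.
So 3|t + 10| < ϵ exactly when |t + 10| < ϵ/3.
Take δ = ϵ/3. If 0 < |t + 10| < δ then |(3t + 2) + 28| = 3|t + 10| < 3·(ϵ/3) = ϵ.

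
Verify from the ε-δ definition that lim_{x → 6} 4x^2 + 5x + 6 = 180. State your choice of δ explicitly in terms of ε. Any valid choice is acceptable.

Let ε > 0 be given. We want δ > 0 such that 0 < |x − 6| < δ implies |(4x^2 + 5x + 6) − 180| < ε.
(4x^2 + 5x + 6) − 180 = 4x^2 + 5x - 174 = (x − 6)(4x + 29).
So |(4x^2 + 5x + 6) − 180| = |x − 6|·|4x + 29|.
Assume first that |x − 6| < 1, so |x| < 7. Then |4x + 29| ≤ 4·7 + 29 = 57.
Hence |(4x^2 + 5x + 6) − 180| ≤ 57|x − 6| < ε provided |x − 6| < ε/57.
Choosing δ = min(1, ε/57) ensures both conditions, hence |(4x^2 + 5x + 6) − 180| < ε.

δ = min(1, ε/57)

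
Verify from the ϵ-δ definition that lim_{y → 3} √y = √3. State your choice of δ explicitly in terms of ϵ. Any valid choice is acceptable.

δ = min(3, √3·ϵ)

Suppose ϵ > 0. We want δ > 0 such that 0 < |y − 3| < δ implies |√y − √3| < ϵ.
Rationalise: √y − √3 = (y − 3)/(√y + √3), so |√y − √3| = |y − 3|/(√y + √3).
Restrict δ ≤ 3 so that |y − 3| < 3 forces y > 0, and then √y + √3 > √3.
Hence |√y − √3| < |y − 3|/√3, which is < ϵ once |y − 3| < √3·ϵ.
Take δ = min(3, √3·ϵ). If 0 < |y − 3| < δ then y > 0 and |√y − √3| < |y − 3|/√3 < ϵ.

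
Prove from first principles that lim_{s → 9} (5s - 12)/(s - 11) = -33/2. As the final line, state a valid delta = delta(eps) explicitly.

delta = min(1, (2/43)eps)

Suppose eps > 0. We want delta > 0 with 0 < |s − 9| < delta ⇒ |(5s - 12)/(s - 11) + 33/2| < eps.
Combining over a common denominator, (5s - 12)/(s - 11) + 33/2 = [(5s - 12)·(-2) − 33·(s - 11)] / [(-2)·(s - 11)] = -43(s − 9) / ((-2)(s - 11)).
So |(5s - 12)/(s - 11) + 33/2| = 43|s − 9| / (2·|s − 11|).
Restrict delta ≤ 1. Then |s − 9| < 1 gives |s − 11| = |(s − 9) + (-2)| ≥ 2 − 1 = 1.
Hence |(5s - 12)/(s - 11) + 33/2| < 43|s − 9|/(2·1) = (43/2)|s − 9|, which is < eps once |s − 9| < (2/43)eps.
Take delta = min(1, (2/43)eps). Then 0 < |s − 9| < delta forces both bounds, so |(5s - 12)/(s - 11) + 33/2| < eps.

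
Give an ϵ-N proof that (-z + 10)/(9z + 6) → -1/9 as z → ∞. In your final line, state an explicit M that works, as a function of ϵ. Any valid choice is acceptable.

Let ϵ > 0 be given. We seek M > 0 such that z > M implies |(-z + 10)/(9z + 6) + 1/9| < ϵ.
(-z + 10)/(9z + 6) + 1/9 = (9(-z + 10) − (-1)(9z + 6)) / (9(9z + 6)) = 96/(9(9z + 6)).
For z > 0 we have 9z + 6 > 9z, so |(-z + 10)/(9z + 6) + 1/9| = 96/(9(9z + 6)) < 96/(9·9z) = (32/27)/z.
Thus |(-z + 10)/(9z + 6) + 1/9| < ϵ whenever z > (32/27)/ϵ.
Take M = (32/27)/ϵ. If z > M then |(-z + 10)/(9z + 6) + 1/9| < (32/27)/z < ϵ.

M = (32/27)/ϵ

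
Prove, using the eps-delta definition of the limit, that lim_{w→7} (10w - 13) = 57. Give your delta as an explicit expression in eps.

Fix eps > 0. We need delta > 0 so that 0 < |w − 7| < delta implies |(10w - 13) − 57| < eps.
|(10w - 13) − 57| = |10w - 70| = 10|w − 7|.
Thus it suffices that |w − 7| < eps/10.
Choosing delta = eps/10 gives |(10w - 13) − 57| = 10|w − 7| < eps whenever |w − 7| < delta.

delta = eps/10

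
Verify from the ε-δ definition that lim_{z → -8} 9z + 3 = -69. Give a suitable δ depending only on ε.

Fix ε > 0. We need δ > 0 so that 0 < |z + 8| < δ implies |(9z + 3) + 69| < ε.
|(9z + 3) + 69| = |9z + 72| = 9|z + 8|.
So 9|z + 8| < ε exactly when |z + 8| < ε/9.
Take δ = ε/9. If 0 < |z + 8| < δ then |(9z + 3) + 69| = 9|z + 8| < 9·(ε/9) = ε.

δ = ε/9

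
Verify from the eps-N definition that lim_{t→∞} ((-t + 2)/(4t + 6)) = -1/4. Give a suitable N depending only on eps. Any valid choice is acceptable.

Fix eps > 0. We seek N > 0 such that t > N implies |(-t + 2)/(4t + 6) + 1/4| < eps.
(-t + 2)/(4t + 6) + 1/4 = (4(-t + 2) − (-1)(4t + 6)) / (4(4t + 6)) = 14/(4(4t + 6)).
For t > 0 we have 4t + 6 > 4t, so |(-t + 2)/(4t + 6) + 1/4| = 14/(4(4t + 6)) < 14/(4·4t) = (7/8)/t.
Thus |(-t + 2)/(4t + 6) + 1/4| < eps whenever t > (7/8)/eps.
Take N = (7/8)/eps. If t > N then |(-t + 2)/(4t + 6) + 1/4| < (7/8)/t < eps.

N = (7/8)/eps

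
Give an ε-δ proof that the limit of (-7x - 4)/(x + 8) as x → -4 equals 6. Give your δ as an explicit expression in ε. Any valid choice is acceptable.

δ = min(2, (2/13)ε)

Let ε > 0 be given. We want δ > 0 with 0 < |x + 4| < δ ⇒ |(-7x - 4)/(x + 8) − 6| < ε.
Combining over a common denominator, (-7x - 4)/(x + 8) − 6 = [(-7x - 4)·4 − 24·(x + 8)] / [4·(x + 8)] = -52(x + 4) / (4(x + 8)).
So |(-7x - 4)/(x + 8) − 6| = 52|x + 4| / (4·|x + 8|).
Restrict δ ≤ 2. Then |x + 4| < 2 gives |x + 8| = |(x + 4) + 4| ≥ 4 − 2 = 2.
Hence |(-7x - 4)/(x + 8) − 6| < 52|x + 4|/(4·2) = (13/2)|x + 4|, which is < ε once |x + 4| < (2/13)ε.
Take δ = min(2, (2/13)ε). Then 0 < |x + 4| < δ forces both bounds, so |(-7x - 4)/(x + 8) − 6| < ε.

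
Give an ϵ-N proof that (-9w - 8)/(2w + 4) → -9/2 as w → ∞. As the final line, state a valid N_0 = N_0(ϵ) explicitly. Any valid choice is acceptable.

N_0 = 5/ϵ

Suppose ϵ > 0. We seek N_0 > 0 such that w > N_0 implies |(-9w - 8)/(2w + 4) + 9/2| < ϵ.
(-9w - 8)/(2w + 4) + 9/2 = (2(-9w - 8) − (-9)(2w + 4)) / (2(2w + 4)) = 20/(2(2w + 4)).
For w > 0 we have 2w + 4 > 2w, so |(-9w - 8)/(2w + 4) + 9/2| = 20/(2(2w + 4)) < 20/(2·2w) = 5/w.
Thus |(-9w - 8)/(2w + 4) + 9/2| < ϵ whenever w > 5/ϵ.
Take N_0 = 5/ϵ. If w > N_0 then |(-9w - 8)/(2w + 4) + 9/2| < 5/w < ϵ.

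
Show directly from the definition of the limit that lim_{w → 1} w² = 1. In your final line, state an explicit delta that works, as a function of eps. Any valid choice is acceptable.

delta = min(2, eps/4)

Suppose eps > 0. We seek delta > 0 with 0 < |w − 1| < delta ⇒ |w² − 1| < eps.
Factor: w² − 1 = (w − 1)(w + 1), so |w² − 1| = |w − 1|·|w + 1|.
Restrict delta ≤ 2. Then |w − 1| < 2 gives |w| < 3, so by the triangle inequality |w + 1| ≤ 3 + 1 = 4.
Hence |w² − 1| ≤ 4|w − 1|, which is < eps once |w − 1| < eps/4.
Take delta = min(2, eps/4). If 0 < |w − 1| < delta then both bounds hold and |w² − 1| ≤ 4|w − 1| < 4·(eps/4) = eps.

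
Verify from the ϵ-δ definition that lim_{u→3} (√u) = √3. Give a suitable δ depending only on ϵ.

δ = min(3, √3·ϵ)

Fix ϵ > 0. We want δ > 0 such that 0 < |u − 3| < δ implies |√u − √3| < ϵ.
Multiplying by the conjugate, |√u − √3| = |u − 3|/(√u + √3).
Restrict δ ≤ 3 so that |u − 3| < 3 forces u > 0, and then √u + √3 > √3.
Hence |√u − √3| < |u − 3|/√3, which is < ϵ once |u − 3| < √3·ϵ.
Take δ = min(3, √3·ϵ). If 0 < |u − 3| < δ then u > 0 and |√u − √3| < |u − 3|/√3 < ϵ.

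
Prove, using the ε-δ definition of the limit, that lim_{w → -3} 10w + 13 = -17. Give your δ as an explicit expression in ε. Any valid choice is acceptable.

δ = ε/10

Fix ε > 0. We need δ > 0 so that 0 < |w + 3| < δ implies |(10w + 13) + 17| < ε.
Since (10w + 13) + 17 = 10(w + 3), we have |(10w + 13) + 17| = 10|w + 3|.
So 10|w + 3| < ε exactly when |w + 3| < ε/10.
Choosing δ = ε/10 gives |(10w + 13) + 17| = 10|w + 3| < ε whenever |w + 3| < δ.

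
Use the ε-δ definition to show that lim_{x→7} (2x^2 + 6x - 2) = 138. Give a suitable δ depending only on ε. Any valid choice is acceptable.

Let ε > 0. We want δ > 0 such that 0 < |x − 7| < δ implies |(2x^2 + 6x - 2) − 138| < ε.
(2x^2 + 6x - 2) − 138 = 2x^2 + 6x - 140 = (x − 7)(2x + 20).
So |(2x^2 + 6x - 2) − 138| = |x − 7|·|2x + 20|.
Require δ ≤ 1. Then |x − 7| < 1 gives |x| < 8, and by the triangle inequality |2x + 20| ≤ 2·8 + 20 = 36.
Hence |(2x^2 + 6x - 2) − 138| ≤ 36|x − 7| < ε provided |x − 7| < ε/36.
Take δ = min(1, ε/36). Then 0 < |x − 7| < δ gives both |x − 7| < 1 and |x − 7| < ε/36, so |(2x^2 + 6x - 2) − 138| < ε.

δ = min(1, ε/36)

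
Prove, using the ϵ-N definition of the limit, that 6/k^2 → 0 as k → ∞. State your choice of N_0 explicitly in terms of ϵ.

N_0 = (6/ϵ)^{1/2}

Let ϵ > 0. For k ≥ 1, |6/k^2 − 0| = 6/k^2.
6/k^2 < ϵ ⇔ k^2 > 6/ϵ ⇔ k > (6/ϵ)^{1/2}.
Take N_0 = (6/ϵ)^{1/2}. Then k > N_0 implies 6/k^2 < ϵ.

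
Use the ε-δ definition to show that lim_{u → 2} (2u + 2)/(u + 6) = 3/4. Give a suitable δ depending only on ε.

δ = min(4, (16/5)ε)

Fix ε > 0. We want δ > 0 with 0 < |u − 2| < δ ⇒ |(2u + 2)/(u + 6) − (3/4)| < ε.
Combining over a common denominator, (2u + 2)/(u + 6) − (3/4) = [(2u + 2)·8 − 6·(u + 6)] / [8·(u + 6)] = 10(u − 2) / (8(u + 6)).
So |(2u + 2)/(u + 6) − (3/4)| = 10|u − 2| / (8·|u + 6|).
Require δ ≤ 4, so |u + 6| ≥ |8| − |u − 2| > 8 − 4 = 4.
Hence |(2u + 2)/(u + 6) − (3/4)| < 10|u − 2|/(8·4) = (5/16)|u − 2|, which is < ε once |u − 2| < (16/5)ε.
Take δ = min(4, (16/5)ε). Then 0 < |u − 2| < δ forces both bounds, so |(2u + 2)/(u + 6) − (3/4)| < ε.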